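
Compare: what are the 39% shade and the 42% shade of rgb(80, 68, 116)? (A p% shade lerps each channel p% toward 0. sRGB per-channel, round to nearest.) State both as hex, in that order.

#312947, #2E2743

39% shade:
  R: 80 − 31.2 = 48.8 → 49
  G: 68 + 0.39×(0−68) = 68 − 26.52 = 41.48 → 41
  B: 116 + 0.39×(0−116) = 116 − 45.24 = 70.76 → 71
  → #312947
42% shade:
  R: 80 + 0.42×(0−80) = 80 − 33.6 = 46.4 → 46
  G: 68 + 0.42×(0−68) = 68 − 28.56 = 39.44 → 39
  B: 116 + 0.42×(0−116) = 116 − 48.72 = 67.28 → 67
  → #2E2743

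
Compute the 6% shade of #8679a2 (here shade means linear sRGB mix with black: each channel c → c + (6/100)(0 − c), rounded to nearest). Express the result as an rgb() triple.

#8679a2 is rgb(134, 121, 162).
Lerp each channel 6% toward 0:
  R: 134 − 8.04 = 125.96 → 126
  G: 121 + 0.06×(0−121) = 121 − 7.26 = 113.74 → 114
  B: 162 + 0.06×(0−162) = 162 − 9.72 = 152.28 → 152

rgb(126, 114, 152)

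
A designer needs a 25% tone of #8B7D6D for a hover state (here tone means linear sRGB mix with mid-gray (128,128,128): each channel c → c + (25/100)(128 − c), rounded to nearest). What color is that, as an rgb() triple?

#8B7D6D is rgb(139, 125, 109).
Lerp each channel 25% toward 128:
  R: 139 − 2.75 = 136.25 → 136
  G: 125 + 0.75 = 125.75 → 126
  B: 109 + 0.25×(128−109) = 109 + 4.75 = 113.75 → 114

rgb(136, 126, 114)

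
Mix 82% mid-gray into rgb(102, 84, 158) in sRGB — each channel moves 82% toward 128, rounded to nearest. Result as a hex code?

Per channel, c → c + 0.82(128 − c):
  R: 102 + 0.82×(128−102) = 102 + 21.32 = 123.32 → 123
  G: 84 + 0.82×(128−84) = 84 + 36.08 = 120.08 → 120
  B: 158 − 24.6 = 133.4 → 133
rgb(123, 120, 133) = #7B7885.

#7B7885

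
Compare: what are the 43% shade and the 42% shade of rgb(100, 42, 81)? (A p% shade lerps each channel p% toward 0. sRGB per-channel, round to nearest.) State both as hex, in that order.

43% shade:
  R: 100 + 0.43×(0−100) = 100 − 43 = 57 → 57
  G: 42 + 0.43×(0−42) = 42 − 18.06 = 23.94 → 24
  B: 81 + 0.43×(0−81) = 81 − 34.83 = 46.17 → 46
  → #39182e
42% shade:
  R: 100 + 0.42×(0−100) = 100 − 42 = 58 → 58
  G: 42 − 17.64 = 24.36 → 24
  B: 81 + 0.42×(0−81) = 81 − 34.02 = 46.98 → 47
  → #3a182f

#39182e, #3a182f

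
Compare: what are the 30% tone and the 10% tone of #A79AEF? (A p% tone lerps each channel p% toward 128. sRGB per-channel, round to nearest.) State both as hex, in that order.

#9B92CE, #A397E4

#A79AEF is rgb(167, 154, 239).
30% tone:
  R: 167 + 0.3×(128−167) = 167 − 11.7 = 155.3 → 155
  G: 154 + 0.3×(128−154) = 154 − 7.8 = 146.2 → 146
  B: 239 − 33.3 = 205.7 → 206
  → #9B92CE
10% tone:
  R: 167 + 0.1×(128−167) = 167 − 3.9 = 163.1 → 163
  G: 154 + 0.1×(128−154) = 154 − 2.6 = 151.4 → 151
  B: 239 + 0.1×(128−239) = 239 − 11.1 = 227.9 → 228
  → #A397E4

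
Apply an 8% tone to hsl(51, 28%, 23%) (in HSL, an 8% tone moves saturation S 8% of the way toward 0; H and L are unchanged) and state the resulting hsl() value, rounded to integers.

hsl(51, 26%, 23%)

S moves 8% from 28 toward 0: 28 − 2.24 = 25.76 → 26.
H and L are unchanged.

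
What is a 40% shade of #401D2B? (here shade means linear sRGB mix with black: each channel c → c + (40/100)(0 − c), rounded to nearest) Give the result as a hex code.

#401D2B is rgb(64, 29, 43).
Lerp each channel 40% toward 0:
  R: 64 + 0.4×(0−64) = 64 − 25.6 = 38.4 → 38
  G: 29 + 0.4×(0−29) = 29 − 11.6 = 17.4 → 17
  B: 43 + 0.4×(0−43) = 43 − 17.2 = 25.8 → 26
rgb(38, 17, 26) = #26111A.

#26111A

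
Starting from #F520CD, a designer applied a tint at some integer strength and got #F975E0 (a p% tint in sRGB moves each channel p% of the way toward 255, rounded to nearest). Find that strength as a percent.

#F520CD is rgb(245, 32, 205); #F975E0 is rgb(249, 117, 224).
On the G channel (widest range): 117 ≈ 32 + (p/100)(255 − 32), so p ≈ 100×(117 − 32)/(255 − 32) = 8500/223 = 38.12.
p = 38 reproduces all three channels after rounding.

38%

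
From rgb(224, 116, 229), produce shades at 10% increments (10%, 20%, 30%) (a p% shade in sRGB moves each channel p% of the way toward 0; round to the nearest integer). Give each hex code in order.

#CA68CE, #B35DB7, #9D51A0

10%: (224 − 22.4 = 201.6→202, 116 − 11.6 = 104.4→104, 229 − 22.9 = 206.1→206) → #CA68CE
20%: (224 − 44.8 = 179.2→179, 116 − 23.2 = 92.8→93, 229 − 45.8 = 183.2→183) → #B35DB7
30%: (224 − 67.2 = 156.8→157, 116 − 34.8 = 81.2→81, 229 − 68.7 = 160.3→160) → #9D51A0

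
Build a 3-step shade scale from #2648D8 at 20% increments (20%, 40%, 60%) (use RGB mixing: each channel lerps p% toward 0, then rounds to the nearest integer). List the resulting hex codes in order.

#2648D8 is rgb(38, 72, 216).
20%: (38 − 7.6 = 30.4→30, 72 − 14.4 = 57.6→58, 216 − 43.2 = 172.8→173) → #1E3AAD
40%: (38 − 15.2 = 22.8→23, 72 − 28.8 = 43.2→43, 216 − 86.4 = 129.6→130) → #172B82
60%: (38 − 22.8 = 15.2→15, 72 − 43.2 = 28.8→29, 216 − 129.6 = 86.4→86) → #0F1D56

#1E3AAD, #172B82, #0F1D56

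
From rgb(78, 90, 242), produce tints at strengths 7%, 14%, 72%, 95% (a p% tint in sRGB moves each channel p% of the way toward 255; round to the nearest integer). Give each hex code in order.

7%: (78 + 12.39 = 90.39→90, 90 + 11.55 = 101.55→102, 242 + 0.91 = 242.91→243) → #5A66F3
14%: (78 + 24.78 = 102.78→103, 90 + 23.1 = 113.1→113, 242 + 1.82 = 243.82→244) → #6771F4
72%: (78 + 127.44 = 205.44→205, 90 + 118.8 = 208.8→209, 242 + 9.36 = 251.36→251) → #CDD1FB
95%: (78 + 168.15 = 246.15→246, 90 + 156.75 = 246.75→247, 242 + 12.35 = 254.35→254) → #F6F7FE

#5A66F3, #6771F4, #CDD1FB, #F6F7FE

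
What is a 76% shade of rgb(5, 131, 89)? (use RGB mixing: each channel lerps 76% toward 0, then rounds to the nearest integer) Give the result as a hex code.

#011f15

Lerp each channel 76% toward 0:
  R: 5 + 0.76×(0−5) = 5 − 3.8 = 1.2 → 1
  G: 131 + 0.76×(0−131) = 131 − 99.56 = 31.44 → 31
  B: 89 − 67.64 = 21.36 → 21
rgb(1, 31, 21) = #011f15.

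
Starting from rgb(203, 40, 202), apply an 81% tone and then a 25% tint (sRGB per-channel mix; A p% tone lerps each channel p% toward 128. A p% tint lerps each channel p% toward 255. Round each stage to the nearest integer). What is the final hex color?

Lerp each channel 81% toward 128:
  R: 203 − 60.75 = 142.25 → 142
  G: 40 + 0.81×(128−40) = 40 + 71.28 = 111.28 → 111
  B: 202 + 0.81×(128−202) = 202 − 59.94 = 142.06 → 142
After the tone: rgb(142, 111, 142) = #8e6f8e.
A 25% tint moves each channel 25% toward 255:
  R: 142 + 0.25×(255−142) = 142 + 28.25 = 170.25 → 170
  G: 111 + 36 = 147 → 147
  B: 142 + 28.25 = 170.25 → 170
rgb(170, 147, 170) = #aa93aa.

#aa93aa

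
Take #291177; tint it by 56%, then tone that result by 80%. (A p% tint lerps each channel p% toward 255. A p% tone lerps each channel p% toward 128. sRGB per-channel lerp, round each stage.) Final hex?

#291177 is rgb(41, 17, 119).
Lerp each channel 56% toward 255:
  R: 41 + 0.56×(255−41) = 41 + 119.84 = 160.84 → 161
  G: 17 + 133.28 = 150.28 → 150
  B: 119 + 0.56×(255−119) = 119 + 76.16 = 195.16 → 195
After the tint: rgb(161, 150, 195) = #a196c3.
An 80% tone moves each channel 80% toward 128:
  R: 161 − 26.4 = 134.6 → 135
  G: 150 + 0.8×(128−150) = 150 − 17.6 = 132.4 → 132
  B: 195 + 0.8×(128−195) = 195 − 53.6 = 141.4 → 141
rgb(135, 132, 141) = #87848d.

#87848d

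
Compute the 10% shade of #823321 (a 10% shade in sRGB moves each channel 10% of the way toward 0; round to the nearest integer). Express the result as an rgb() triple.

rgb(117, 46, 30)

#823321 is rgb(130, 51, 33).
A 10% shade moves each channel 10% toward 0:
  R: 130 − 13 = 117 → 117
  G: 51 + 0.1×(0−51) = 51 − 5.1 = 45.9 → 46
  B: 33 − 3.3 = 29.7 → 30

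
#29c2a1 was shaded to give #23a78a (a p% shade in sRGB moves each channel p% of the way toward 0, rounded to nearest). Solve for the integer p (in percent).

#29c2a1 is rgb(41, 194, 161); #23a78a is rgb(35, 167, 138).
On the G channel (widest range): 167 ≈ 194 + (p/100)(0 − 194), so p ≈ 100×(167 − 194)/(0 − 194) = -2700/-194 = 13.92.
p = 14 reproduces all three channels after rounding.

14%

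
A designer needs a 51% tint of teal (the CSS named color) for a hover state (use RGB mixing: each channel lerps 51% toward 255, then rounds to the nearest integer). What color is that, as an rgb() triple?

CSS teal is rgb(0, 128, 128).
A 51% tint moves each channel 51% toward 255:
  R: 0 + 0.51×(255−0) = 0 + 130.05 = 130.05 → 130
  G: 128 + 0.51×(255−128) = 128 + 64.77 = 192.77 → 193
  B: 128 + 64.77 = 192.77 → 193

rgb(130, 193, 193)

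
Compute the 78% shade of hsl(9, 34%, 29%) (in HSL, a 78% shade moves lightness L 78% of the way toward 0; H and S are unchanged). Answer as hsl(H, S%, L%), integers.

L moves 78% from 29 toward 0: 29 − 22.62 = 6.38 → 6.
H and S are unchanged.

hsl(9, 34%, 6%)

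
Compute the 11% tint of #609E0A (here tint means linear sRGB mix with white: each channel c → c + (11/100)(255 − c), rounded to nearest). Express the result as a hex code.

#71A925

#609E0A is rgb(96, 158, 10).
An 11% tint moves each channel 11% toward 255:
  R: 96 + 0.11×(255−96) = 96 + 17.49 = 113.49 → 113
  G: 158 + 0.11×(255−158) = 158 + 10.67 = 168.67 → 169
  B: 10 + 0.11×(255−10) = 10 + 26.95 = 36.95 → 37
rgb(113, 169, 37) = #71A925.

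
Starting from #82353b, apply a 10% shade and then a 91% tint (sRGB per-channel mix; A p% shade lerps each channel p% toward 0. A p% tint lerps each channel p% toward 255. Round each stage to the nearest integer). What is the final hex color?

#82353b is rgb(130, 53, 59).
A 10% shade moves each channel 10% toward 0:
  R: 130 − 13 = 117 → 117
  G: 53 + 0.1×(0−53) = 53 − 5.3 = 47.7 → 48
  B: 59 − 5.9 = 53.1 → 53
After the shade: rgb(117, 48, 53) = #753035.
Lerp each channel 91% toward 255:
  R: 117 + 0.91×(255−117) = 117 + 125.58 = 242.58 → 243
  G: 48 + 0.91×(255−48) = 48 + 188.37 = 236.37 → 236
  B: 53 + 0.91×(255−53) = 53 + 183.82 = 236.82 → 237
rgb(243, 236, 237) = #f3eced.

#f3eced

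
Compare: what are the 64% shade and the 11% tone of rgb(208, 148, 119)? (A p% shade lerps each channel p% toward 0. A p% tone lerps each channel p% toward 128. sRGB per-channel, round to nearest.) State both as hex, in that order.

#4B352B, #C79278

64% shade:
  R: 208 + 0.64×(0−208) = 208 − 133.12 = 74.88 → 75
  G: 148 − 94.72 = 53.28 → 53
  B: 119 − 76.16 = 42.84 → 43
  → #4B352B
11% tone:
  R: 208 − 8.8 = 199.2 → 199
  G: 148 − 2.2 = 145.8 → 146
  B: 119 + 0.99 = 119.99 → 120
  → #C79278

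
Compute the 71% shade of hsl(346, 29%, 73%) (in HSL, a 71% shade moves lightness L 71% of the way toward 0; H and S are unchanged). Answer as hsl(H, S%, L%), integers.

hsl(346, 29%, 21%)

L moves 71% from 73 toward 0: 73 − 51.83 = 21.17 → 21.
H and S are unchanged.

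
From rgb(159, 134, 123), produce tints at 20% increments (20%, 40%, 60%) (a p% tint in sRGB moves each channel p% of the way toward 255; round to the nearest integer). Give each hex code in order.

20%: (159 + 19.2 = 178.2→178, 134 + 24.2 = 158.2→158, 123 + 26.4 = 149.4→149) → #B29E95
40%: (159 + 38.4 = 197.4→197, 134 + 48.4 = 182.4→182, 123 + 52.8 = 175.8→176) → #C5B6B0
60%: (159 + 57.6 = 216.6→217, 134 + 72.6 = 206.6→207, 123 + 79.2 = 202.2→202) → #D9CFCA

#B29E95, #C5B6B0, #D9CFCA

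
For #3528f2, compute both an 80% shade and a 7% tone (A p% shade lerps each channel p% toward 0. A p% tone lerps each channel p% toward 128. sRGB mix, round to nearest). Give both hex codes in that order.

#0b0830, #3a2eea

#3528f2 is rgb(53, 40, 242).
80% shade:
  R: 53 − 42.4 = 10.6 → 11
  G: 40 + 0.8×(0−40) = 40 − 32 = 8 → 8
  B: 242 + 0.8×(0−242) = 242 − 193.6 = 48.4 → 48
  → #0b0830
7% tone:
  R: 53 + 0.07×(128−53) = 53 + 5.25 = 58.25 → 58
  G: 40 + 0.07×(128−40) = 40 + 6.16 = 46.16 → 46
  B: 242 − 7.98 = 234.02 → 234
  → #3a2eea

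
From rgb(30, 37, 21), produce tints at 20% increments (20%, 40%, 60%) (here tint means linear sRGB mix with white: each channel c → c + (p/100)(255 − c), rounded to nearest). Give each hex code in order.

#4B5144, #787C73, #A5A8A1

20%: (30 + 45 = 75→75, 37 + 43.6 = 80.6→81, 21 + 46.8 = 67.8→68) → #4B5144
40%: (30 + 90 = 120→120, 37 + 87.2 = 124.2→124, 21 + 93.6 = 114.6→115) → #787C73
60%: (30 + 135 = 165→165, 37 + 130.8 = 167.8→168, 21 + 140.4 = 161.4→161) → #A5A8A1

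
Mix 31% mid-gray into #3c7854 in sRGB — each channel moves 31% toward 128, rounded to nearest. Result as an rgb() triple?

rgb(81, 122, 98)

#3c7854 is rgb(60, 120, 84).
Lerp each channel 31% toward 128:
  R: 60 + 21.08 = 81.08 → 81
  G: 120 + 0.31×(128−120) = 120 + 2.48 = 122.48 → 122
  B: 84 + 13.64 = 97.64 → 98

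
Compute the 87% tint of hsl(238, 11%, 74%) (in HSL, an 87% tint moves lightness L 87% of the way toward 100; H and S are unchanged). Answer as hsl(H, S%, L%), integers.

hsl(238, 11%, 97%)

L moves 87% from 74 toward 100: 74 + 22.62 = 96.62 → 97.
H and S are unchanged.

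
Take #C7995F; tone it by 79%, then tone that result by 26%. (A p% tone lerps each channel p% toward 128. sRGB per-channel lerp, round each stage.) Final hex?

#C7995F is rgb(199, 153, 95).
Lerp each channel 79% toward 128:
  R: 199 + 0.79×(128−199) = 199 − 56.09 = 142.91 → 143
  G: 153 − 19.75 = 133.25 → 133
  B: 95 + 26.07 = 121.07 → 121
After the tone: rgb(143, 133, 121) = #8F8579.
Lerp each channel 26% toward 128:
  R: 143 − 3.9 = 139.1 → 139
  G: 133 + 0.26×(128−133) = 133 − 1.3 = 131.7 → 132
  B: 121 + 1.82 = 122.82 → 123
rgb(139, 132, 123) = #8B847B.

#8B847B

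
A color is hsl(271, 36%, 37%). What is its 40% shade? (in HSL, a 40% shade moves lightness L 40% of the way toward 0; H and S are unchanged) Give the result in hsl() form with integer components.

hsl(271, 36%, 22%)

L moves 40% from 37 toward 0: 37 − 14.8 = 22.2 → 22.
H and S are unchanged.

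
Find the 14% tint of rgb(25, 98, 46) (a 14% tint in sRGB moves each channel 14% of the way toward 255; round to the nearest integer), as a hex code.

Per channel, c → c + 0.14(255 − c):
  R: 25 + 32.2 = 57.2 → 57
  G: 98 + 21.98 = 119.98 → 120
  B: 46 + 0.14×(255−46) = 46 + 29.26 = 75.26 → 75
rgb(57, 120, 75) = #39784b.

#39784b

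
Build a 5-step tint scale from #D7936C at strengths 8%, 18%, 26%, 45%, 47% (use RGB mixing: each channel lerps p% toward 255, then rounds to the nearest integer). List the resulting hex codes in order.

#D7936C is rgb(215, 147, 108).
8%: (215 + 3.2 = 218.2→218, 147 + 8.64 = 155.64→156, 108 + 11.76 = 119.76→120) → #DA9C78
18%: (215 + 7.2 = 222.2→222, 147 + 19.44 = 166.44→166, 108 + 26.46 = 134.46→134) → #DEA686
26%: (215 + 10.4 = 225.4→225, 147 + 28.08 = 175.08→175, 108 + 38.22 = 146.22→146) → #E1AF92
45%: (215 + 18 = 233→233, 147 + 48.6 = 195.6→196, 108 + 66.15 = 174.15→174) → #E9C4AE
47%: (215 + 18.8 = 233.8→234, 147 + 50.76 = 197.76→198, 108 + 69.09 = 177.09→177) → #EAC6B1

#DA9C78, #DEA686, #E1AF92, #E9C4AE, #EAC6B1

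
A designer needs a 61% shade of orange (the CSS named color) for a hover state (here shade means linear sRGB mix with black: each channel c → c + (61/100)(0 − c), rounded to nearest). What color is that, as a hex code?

CSS orange is rgb(255, 165, 0).
Lerp each channel 61% toward 0:
  R: 255 + 0.61×(0−255) = 255 − 155.55 = 99.45 → 99
  G: 165 + 0.61×(0−165) = 165 − 100.65 = 64.35 → 64
  B: 0 + 0 = 0 → 0
rgb(99, 64, 0) = #634000.

#634000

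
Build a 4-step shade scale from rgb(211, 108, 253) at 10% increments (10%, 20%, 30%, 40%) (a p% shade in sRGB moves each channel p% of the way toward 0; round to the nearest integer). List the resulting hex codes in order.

10%: (211 − 21.1 = 189.9→190, 108 − 10.8 = 97.2→97, 253 − 25.3 = 227.7→228) → #BE61E4
20%: (211 − 42.2 = 168.8→169, 108 − 21.6 = 86.4→86, 253 − 50.6 = 202.4→202) → #A956CA
30%: (211 − 63.3 = 147.7→148, 108 − 32.4 = 75.6→76, 253 − 75.9 = 177.1→177) → #944CB1
40%: (211 − 84.4 = 126.6→127, 108 − 43.2 = 64.8→65, 253 − 101.2 = 151.8→152) → #7F4198

#BE61E4, #A956CA, #944CB1, #7F4198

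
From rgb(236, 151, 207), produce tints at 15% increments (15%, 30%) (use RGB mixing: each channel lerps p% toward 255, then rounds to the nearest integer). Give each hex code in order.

#EFA7D6, #F2B6DD

15%: (236 + 2.85 = 238.85→239, 151 + 15.6 = 166.6→167, 207 + 7.2 = 214.2→214) → #EFA7D6
30%: (236 + 5.7 = 241.7→242, 151 + 31.2 = 182.2→182, 207 + 14.4 = 221.4→221) → #F2B6DD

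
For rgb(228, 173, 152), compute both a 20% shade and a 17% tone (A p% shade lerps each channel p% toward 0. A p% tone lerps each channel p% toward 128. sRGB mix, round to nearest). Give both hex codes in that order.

20% shade:
  R: 228 + 0.2×(0−228) = 228 − 45.6 = 182.4 → 182
  G: 173 − 34.6 = 138.4 → 138
  B: 152 + 0.2×(0−152) = 152 − 30.4 = 121.6 → 122
  → #b68a7a
17% tone:
  R: 228 + 0.17×(128−228) = 228 − 17 = 211 → 211
  G: 173 − 7.65 = 165.35 → 165
  B: 152 + 0.17×(128−152) = 152 − 4.08 = 147.92 → 148
  → #d3a594

#b68a7a, #d3a594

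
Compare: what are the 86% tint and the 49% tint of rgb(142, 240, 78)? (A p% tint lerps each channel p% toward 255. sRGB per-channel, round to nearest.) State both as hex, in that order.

#EFFDE6, #C5F7A5

86% tint:
  R: 142 + 0.86×(255−142) = 142 + 97.18 = 239.18 → 239
  G: 240 + 12.9 = 252.9 → 253
  B: 78 + 0.86×(255−78) = 78 + 152.22 = 230.22 → 230
  → #EFFDE6
49% tint:
  R: 142 + 55.37 = 197.37 → 197
  G: 240 + 0.49×(255−240) = 240 + 7.35 = 247.35 → 247
  B: 78 + 86.73 = 164.73 → 165
  → #C5F7A5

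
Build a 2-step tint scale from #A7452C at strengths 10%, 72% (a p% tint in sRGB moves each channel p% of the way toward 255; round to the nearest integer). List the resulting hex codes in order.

#A7452C is rgb(167, 69, 44).
10%: (167 + 8.8 = 175.8→176, 69 + 18.6 = 87.6→88, 44 + 21.1 = 65.1→65) → #B05841
72%: (167 + 63.36 = 230.36→230, 69 + 133.92 = 202.92→203, 44 + 151.92 = 195.92→196) → #E6CBC4

#B05841, #E6CBC4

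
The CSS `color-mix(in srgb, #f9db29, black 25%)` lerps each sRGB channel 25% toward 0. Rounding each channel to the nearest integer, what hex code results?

#f9db29 is rgb(249, 219, 41).
Per channel, c → c + 0.25(0 − c):
  R: 249 − 62.25 = 186.75 → 187
  G: 219 − 54.75 = 164.25 → 164
  B: 41 + 0.25×(0−41) = 41 − 10.25 = 30.75 → 31
rgb(187, 164, 31) = #bba41f.

#bba41f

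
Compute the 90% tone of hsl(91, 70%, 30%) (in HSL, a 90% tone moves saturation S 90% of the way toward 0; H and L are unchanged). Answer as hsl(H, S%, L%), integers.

S moves 90% from 70 toward 0: 70 − 63 = 7 → 7.
H and L are unchanged.

hsl(91, 7%, 30%)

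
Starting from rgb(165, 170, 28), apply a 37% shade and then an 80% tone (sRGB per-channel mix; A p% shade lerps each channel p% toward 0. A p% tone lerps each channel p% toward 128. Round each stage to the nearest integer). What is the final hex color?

#7B7C6A

A 37% shade moves each channel 37% toward 0:
  R: 165 − 61.05 = 103.95 → 104
  G: 170 + 0.37×(0−170) = 170 − 62.9 = 107.1 → 107
  B: 28 − 10.36 = 17.64 → 18
After the shade: rgb(104, 107, 18) = #686B12.
An 80% tone moves each channel 80% toward 128:
  R: 104 + 19.2 = 123.2 → 123
  G: 107 + 0.8×(128−107) = 107 + 16.8 = 123.8 → 124
  B: 18 + 0.8×(128−18) = 18 + 88 = 106 → 106
rgb(123, 124, 106) = #7B7C6A.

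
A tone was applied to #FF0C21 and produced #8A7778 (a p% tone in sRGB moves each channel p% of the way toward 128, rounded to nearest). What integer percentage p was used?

92%

#FF0C21 is rgb(255, 12, 33); #8A7778 is rgb(138, 119, 120).
On the R channel (widest range): 138 ≈ 255 + (p/100)(128 − 255), so p ≈ 100×(138 − 255)/(128 − 255) = -11700/-127 = 92.13.
p = 92 reproduces all three channels after rounding.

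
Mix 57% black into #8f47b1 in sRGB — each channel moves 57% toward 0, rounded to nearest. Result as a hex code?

#8f47b1 is rgb(143, 71, 177).
Lerp each channel 57% toward 0:
  R: 143 − 81.51 = 61.49 → 61
  G: 71 + 0.57×(0−71) = 71 − 40.47 = 30.53 → 31
  B: 177 − 100.89 = 76.11 → 76
rgb(61, 31, 76) = #3d1f4c.

#3d1f4c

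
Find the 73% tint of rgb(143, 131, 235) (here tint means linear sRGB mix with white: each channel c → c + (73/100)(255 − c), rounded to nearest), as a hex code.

Lerp each channel 73% toward 255:
  R: 143 + 81.76 = 224.76 → 225
  G: 131 + 90.52 = 221.52 → 222
  B: 235 + 14.6 = 249.6 → 250
rgb(225, 222, 250) = #E1DEFA.

#E1DEFA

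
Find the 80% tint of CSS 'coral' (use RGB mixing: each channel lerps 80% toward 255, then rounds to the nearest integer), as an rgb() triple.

CSS coral is rgb(255, 127, 80).
An 80% tint moves each channel 80% toward 255:
  R: 255 + 0 = 255 → 255
  G: 127 + 0.8×(255−127) = 127 + 102.4 = 229.4 → 229
  B: 80 + 0.8×(255−80) = 80 + 140 = 220 → 220

rgb(255, 229, 220)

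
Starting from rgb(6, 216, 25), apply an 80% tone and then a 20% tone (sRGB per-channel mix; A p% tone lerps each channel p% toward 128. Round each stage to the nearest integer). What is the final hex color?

#6d8e6f

Per channel, c → c + 0.8(128 − c):
  R: 6 + 0.8×(128−6) = 6 + 97.6 = 103.6 → 104
  G: 216 + 0.8×(128−216) = 216 − 70.4 = 145.6 → 146
  B: 25 + 0.8×(128−25) = 25 + 82.4 = 107.4 → 107
After the tone: rgb(104, 146, 107) = #68926b.
A 20% tone moves each channel 20% toward 128:
  R: 104 + 4.8 = 108.8 → 109
  G: 146 + 0.2×(128−146) = 146 − 3.6 = 142.4 → 142
  B: 107 + 0.2×(128−107) = 107 + 4.2 = 111.2 → 111
rgb(109, 142, 111) = #6d8e6f.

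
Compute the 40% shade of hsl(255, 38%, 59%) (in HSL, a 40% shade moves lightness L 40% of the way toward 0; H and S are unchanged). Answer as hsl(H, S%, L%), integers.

L moves 40% from 59 toward 0: 59 − 23.6 = 35.4 → 35.
H and S are unchanged.

hsl(255, 38%, 35%)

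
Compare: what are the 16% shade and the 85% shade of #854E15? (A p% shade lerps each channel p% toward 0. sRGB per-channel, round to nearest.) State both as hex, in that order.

#854E15 is rgb(133, 78, 21).
16% shade:
  R: 133 − 21.28 = 111.72 → 112
  G: 78 − 12.48 = 65.52 → 66
  B: 21 + 0.16×(0−21) = 21 − 3.36 = 17.64 → 18
  → #704212
85% shade:
  R: 133 + 0.85×(0−133) = 133 − 113.05 = 19.95 → 20
  G: 78 − 66.3 = 11.7 → 12
  B: 21 − 17.85 = 3.15 → 3
  → #140C03

#704212, #140C03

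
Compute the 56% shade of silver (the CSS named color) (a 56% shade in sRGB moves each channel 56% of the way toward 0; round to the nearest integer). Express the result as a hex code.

#545454

CSS silver is rgb(192, 192, 192).
A 56% shade moves each channel 56% toward 0:
  R: 192 − 107.52 = 84.48 → 84
  G: 192 + 0.56×(0−192) = 192 − 107.52 = 84.48 → 84
  B: 192 + 0.56×(0−192) = 192 − 107.52 = 84.48 → 84
rgb(84, 84, 84) = #545454.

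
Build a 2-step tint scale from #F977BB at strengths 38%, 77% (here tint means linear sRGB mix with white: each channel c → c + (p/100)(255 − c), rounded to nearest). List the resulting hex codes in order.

#F977BB is rgb(249, 119, 187).
38%: (249 + 2.28 = 251.28→251, 119 + 51.68 = 170.68→171, 187 + 25.84 = 212.84→213) → #FBABD5
77%: (249 + 4.62 = 253.62→254, 119 + 104.72 = 223.72→224, 187 + 52.36 = 239.36→239) → #FEE0EF

#FBABD5, #FEE0EF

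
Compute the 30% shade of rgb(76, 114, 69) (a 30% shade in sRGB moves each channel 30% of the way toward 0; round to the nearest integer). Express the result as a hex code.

Per channel, c → c + 0.3(0 − c):
  R: 76 + 0.3×(0−76) = 76 − 22.8 = 53.2 → 53
  G: 114 + 0.3×(0−114) = 114 − 34.2 = 79.8 → 80
  B: 69 − 20.7 = 48.3 → 48
rgb(53, 80, 48) = #355030.

#355030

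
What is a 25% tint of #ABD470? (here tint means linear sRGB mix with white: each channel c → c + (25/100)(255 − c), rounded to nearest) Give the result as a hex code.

#C0DF94

#ABD470 is rgb(171, 212, 112).
Per channel, c → c + 0.25(255 − c):
  R: 171 + 0.25×(255−171) = 171 + 21 = 192 → 192
  G: 212 + 0.25×(255−212) = 212 + 10.75 = 222.75 → 223
  B: 112 + 0.25×(255−112) = 112 + 35.75 = 147.75 → 148
rgb(192, 223, 148) = #C0DF94.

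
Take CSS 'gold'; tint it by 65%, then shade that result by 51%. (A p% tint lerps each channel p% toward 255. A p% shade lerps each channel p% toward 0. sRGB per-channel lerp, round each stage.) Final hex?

#7d7651

CSS gold is rgb(255, 215, 0).
A 65% tint moves each channel 65% toward 255:
  R: 255 + 0.65×(255−255) = 255 + 0 = 255 → 255
  G: 215 + 26 = 241 → 241
  B: 0 + 0.65×(255−0) = 0 + 165.75 = 165.75 → 166
After the tint: rgb(255, 241, 166) = #fff1a6.
Per channel, c → c + 0.51(0 − c):
  R: 255 + 0.51×(0−255) = 255 − 130.05 = 124.95 → 125
  G: 241 + 0.51×(0−241) = 241 − 122.91 = 118.09 → 118
  B: 166 − 84.66 = 81.34 → 81
rgb(125, 118, 81) = #7d7651.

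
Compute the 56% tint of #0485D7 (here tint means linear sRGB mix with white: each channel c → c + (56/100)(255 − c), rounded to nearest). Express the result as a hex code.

#0485D7 is rgb(4, 133, 215).
Per channel, c → c + 0.56(255 − c):
  R: 4 + 0.56×(255−4) = 4 + 140.56 = 144.56 → 145
  G: 133 + 0.56×(255−133) = 133 + 68.32 = 201.32 → 201
  B: 215 + 0.56×(255−215) = 215 + 22.4 = 237.4 → 237
rgb(145, 201, 237) = #91C9ED.

#91C9ED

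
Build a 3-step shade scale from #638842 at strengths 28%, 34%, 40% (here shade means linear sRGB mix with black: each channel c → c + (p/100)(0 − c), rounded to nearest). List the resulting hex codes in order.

#638842 is rgb(99, 136, 66).
28%: (99 − 27.72 = 71.28→71, 136 − 38.08 = 97.92→98, 66 − 18.48 = 47.52→48) → #476230
34%: (99 − 33.66 = 65.34→65, 136 − 46.24 = 89.76→90, 66 − 22.44 = 43.56→44) → #415A2C
40%: (99 − 39.6 = 59.4→59, 136 − 54.4 = 81.6→82, 66 − 26.4 = 39.6→40) → #3B5228

#476230, #415A2C, #3B5228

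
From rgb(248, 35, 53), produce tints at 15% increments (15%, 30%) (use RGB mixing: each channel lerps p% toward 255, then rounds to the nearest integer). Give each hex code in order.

#F94453, #FA6572

15%: (248 + 1.05 = 249.05→249, 35 + 33 = 68→68, 53 + 30.3 = 83.3→83) → #F94453
30%: (248 + 2.1 = 250.1→250, 35 + 66 = 101→101, 53 + 60.6 = 113.6→114) → #FA6572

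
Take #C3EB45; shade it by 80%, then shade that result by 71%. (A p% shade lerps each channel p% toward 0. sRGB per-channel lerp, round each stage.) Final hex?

#0B0E04

#C3EB45 is rgb(195, 235, 69).
Lerp each channel 80% toward 0:
  R: 195 + 0.8×(0−195) = 195 − 156 = 39 → 39
  G: 235 + 0.8×(0−235) = 235 − 188 = 47 → 47
  B: 69 + 0.8×(0−69) = 69 − 55.2 = 13.8 → 14
After the shade: rgb(39, 47, 14) = #272F0E.
Per channel, c → c + 0.71(0 − c):
  R: 39 + 0.71×(0−39) = 39 − 27.69 = 11.31 → 11
  G: 47 + 0.71×(0−47) = 47 − 33.37 = 13.63 → 14
  B: 14 + 0.71×(0−14) = 14 − 9.94 = 4.06 → 4
rgb(11, 14, 4) = #0B0E04.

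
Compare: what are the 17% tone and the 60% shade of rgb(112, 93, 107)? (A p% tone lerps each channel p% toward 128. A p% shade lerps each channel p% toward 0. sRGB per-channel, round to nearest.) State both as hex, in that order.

#73636F, #2D252B

17% tone:
  R: 112 + 0.17×(128−112) = 112 + 2.72 = 114.72 → 115
  G: 93 + 5.95 = 98.95 → 99
  B: 107 + 0.17×(128−107) = 107 + 3.57 = 110.57 → 111
  → #73636F
60% shade:
  R: 112 + 0.6×(0−112) = 112 − 67.2 = 44.8 → 45
  G: 93 + 0.6×(0−93) = 93 − 55.8 = 37.2 → 37
  B: 107 + 0.6×(0−107) = 107 − 64.2 = 42.8 → 43
  → #2D252B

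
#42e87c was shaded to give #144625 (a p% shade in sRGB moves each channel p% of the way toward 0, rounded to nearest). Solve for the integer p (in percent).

70%

#42e87c is rgb(66, 232, 124); #144625 is rgb(20, 70, 37).
On the G channel (widest range): 70 ≈ 232 + (p/100)(0 − 232), so p ≈ 100×(70 − 232)/(0 − 232) = -16200/-232 = 69.83.
p = 70 reproduces all three channels after rounding.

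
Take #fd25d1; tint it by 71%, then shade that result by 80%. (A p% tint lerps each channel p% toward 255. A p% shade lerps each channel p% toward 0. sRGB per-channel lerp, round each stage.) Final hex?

#332630

#fd25d1 is rgb(253, 37, 209).
A 71% tint moves each channel 71% toward 255:
  R: 253 + 0.71×(255−253) = 253 + 1.42 = 254.42 → 254
  G: 37 + 0.71×(255−37) = 37 + 154.78 = 191.78 → 192
  B: 209 + 32.66 = 241.66 → 242
After the tint: rgb(254, 192, 242) = #fec0f2.
Lerp each channel 80% toward 0:
  R: 254 + 0.8×(0−254) = 254 − 203.2 = 50.8 → 51
  G: 192 − 153.6 = 38.4 → 38
  B: 242 + 0.8×(0−242) = 242 − 193.6 = 48.4 → 48
rgb(51, 38, 48) = #332630.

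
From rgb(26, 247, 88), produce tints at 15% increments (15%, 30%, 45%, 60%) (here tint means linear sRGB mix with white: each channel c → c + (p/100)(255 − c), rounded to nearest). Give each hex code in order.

#3CF871, #5FF98A, #81FBA3, #A3FCBC

15%: (26 + 34.35 = 60.35→60, 247 + 1.2 = 248.2→248, 88 + 25.05 = 113.05→113) → #3CF871
30%: (26 + 68.7 = 94.7→95, 247 + 2.4 = 249.4→249, 88 + 50.1 = 138.1→138) → #5FF98A
45%: (26 + 103.05 = 129.05→129, 247 + 3.6 = 250.6→251, 88 + 75.15 = 163.15→163) → #81FBA3
60%: (26 + 137.4 = 163.4→163, 247 + 4.8 = 251.8→252, 88 + 100.2 = 188.2→188) → #A3FCBC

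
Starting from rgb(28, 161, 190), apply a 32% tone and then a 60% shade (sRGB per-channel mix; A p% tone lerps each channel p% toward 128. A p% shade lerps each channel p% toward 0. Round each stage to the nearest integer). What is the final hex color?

Lerp each channel 32% toward 128:
  R: 28 + 32 = 60 → 60
  G: 161 − 10.56 = 150.44 → 150
  B: 190 − 19.84 = 170.16 → 170
After the tone: rgb(60, 150, 170) = #3C96AA.
Lerp each channel 60% toward 0:
  R: 60 + 0.6×(0−60) = 60 − 36 = 24 → 24
  G: 150 − 90 = 60 → 60
  B: 170 + 0.6×(0−170) = 170 − 102 = 68 → 68
rgb(24, 60, 68) = #183C44.

#183C44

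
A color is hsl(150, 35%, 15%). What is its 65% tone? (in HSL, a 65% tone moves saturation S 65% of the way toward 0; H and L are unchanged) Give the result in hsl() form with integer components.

hsl(150, 12%, 15%)

S moves 65% from 35 toward 0: 35 − 22.75 = 12.25 → 12.
H and L are unchanged.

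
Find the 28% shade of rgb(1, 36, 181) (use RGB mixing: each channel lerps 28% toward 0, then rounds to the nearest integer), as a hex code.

A 28% shade moves each channel 28% toward 0:
  R: 1 − 0.28 = 0.72 → 1
  G: 36 − 10.08 = 25.92 → 26
  B: 181 − 50.68 = 130.32 → 130
rgb(1, 26, 130) = #011a82.

#011a82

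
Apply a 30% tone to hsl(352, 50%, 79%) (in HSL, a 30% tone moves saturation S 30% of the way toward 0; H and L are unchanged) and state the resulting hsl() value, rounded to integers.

hsl(352, 35%, 79%)

S moves 30% from 50 toward 0: 50 − 15 = 35 → 35.
H and L are unchanged.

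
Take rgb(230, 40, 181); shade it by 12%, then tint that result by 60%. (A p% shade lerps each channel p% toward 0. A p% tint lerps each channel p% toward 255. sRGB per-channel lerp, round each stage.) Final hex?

Per channel, c → c + 0.12(0 − c):
  R: 230 + 0.12×(0−230) = 230 − 27.6 = 202.4 → 202
  G: 40 + 0.12×(0−40) = 40 − 4.8 = 35.2 → 35
  B: 181 − 21.72 = 159.28 → 159
After the shade: rgb(202, 35, 159) = #ca239f.
Per channel, c → c + 0.6(255 − c):
  R: 202 + 0.6×(255−202) = 202 + 31.8 = 233.8 → 234
  G: 35 + 0.6×(255−35) = 35 + 132 = 167 → 167
  B: 159 + 0.6×(255−159) = 159 + 57.6 = 216.6 → 217
rgb(234, 167, 217) = #eaa7d9.

#eaa7d9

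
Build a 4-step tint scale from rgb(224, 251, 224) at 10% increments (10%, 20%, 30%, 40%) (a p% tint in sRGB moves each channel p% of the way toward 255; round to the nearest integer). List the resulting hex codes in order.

10%: (224 + 3.1 = 227.1→227, 251→251, 224 + 3.1 = 227.1→227) → #e3fbe3
20%: (224 + 6.2 = 230.2→230, 251 + 0.8 = 251.8→252, 224 + 6.2 = 230.2→230) → #e6fce6
30%: (224 + 9.3 = 233.3→233, 251 + 1.2 = 252.2→252, 224 + 9.3 = 233.3→233) → #e9fce9
40%: (224 + 12.4 = 236.4→236, 251 + 1.6 = 252.6→253, 224 + 12.4 = 236.4→236) → #ecfdec

#e3fbe3, #e6fce6, #e9fce9, #ecfdec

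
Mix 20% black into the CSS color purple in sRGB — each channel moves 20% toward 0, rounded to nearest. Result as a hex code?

CSS purple is rgb(128, 0, 128).
Per channel, c → c + 0.2(0 − c):
  R: 128 + 0.2×(0−128) = 128 − 25.6 = 102.4 → 102
  G: 0 + 0.2×(0−0) = 0 + 0 = 0 → 0
  B: 128 − 25.6 = 102.4 → 102
rgb(102, 0, 102) = #660066.

#660066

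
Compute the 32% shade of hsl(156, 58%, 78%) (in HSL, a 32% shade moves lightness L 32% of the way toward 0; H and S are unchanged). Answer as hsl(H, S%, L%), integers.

hsl(156, 58%, 53%)

L moves 32% from 78 toward 0: 78 − 24.96 = 53.04 → 53.
H and S are unchanged.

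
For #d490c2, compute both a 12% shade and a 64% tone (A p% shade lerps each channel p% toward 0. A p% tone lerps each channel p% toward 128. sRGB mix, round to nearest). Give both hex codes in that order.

#d490c2 is rgb(212, 144, 194).
12% shade:
  R: 212 − 25.44 = 186.56 → 187
  G: 144 + 0.12×(0−144) = 144 − 17.28 = 126.72 → 127
  B: 194 − 23.28 = 170.72 → 171
  → #bb7fab
64% tone:
  R: 212 − 53.76 = 158.24 → 158
  G: 144 − 10.24 = 133.76 → 134
  B: 194 − 42.24 = 151.76 → 152
  → #9e8698

#bb7fab, #9e8698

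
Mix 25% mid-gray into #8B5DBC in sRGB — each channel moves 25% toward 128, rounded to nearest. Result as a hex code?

#8866AD

#8B5DBC is rgb(139, 93, 188).
A 25% tone moves each channel 25% toward 128:
  R: 139 + 0.25×(128−139) = 139 − 2.75 = 136.25 → 136
  G: 93 + 0.25×(128−93) = 93 + 8.75 = 101.75 → 102
  B: 188 − 15 = 173 → 173
rgb(136, 102, 173) = #8866AD.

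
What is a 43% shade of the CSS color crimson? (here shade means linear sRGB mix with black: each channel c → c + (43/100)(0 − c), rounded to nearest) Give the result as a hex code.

#7d0b22

CSS crimson is rgb(220, 20, 60).
Lerp each channel 43% toward 0:
  R: 220 + 0.43×(0−220) = 220 − 94.6 = 125.4 → 125
  G: 20 + 0.43×(0−20) = 20 − 8.6 = 11.4 → 11
  B: 60 − 25.8 = 34.2 → 34
rgb(125, 11, 34) = #7d0b22.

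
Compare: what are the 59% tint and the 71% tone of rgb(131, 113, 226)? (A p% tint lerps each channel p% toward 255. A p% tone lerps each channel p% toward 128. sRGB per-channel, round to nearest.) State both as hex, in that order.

#CCC5F3, #817C9C

59% tint:
  R: 131 + 0.59×(255−131) = 131 + 73.16 = 204.16 → 204
  G: 113 + 0.59×(255−113) = 113 + 83.78 = 196.78 → 197
  B: 226 + 0.59×(255−226) = 226 + 17.11 = 243.11 → 243
  → #CCC5F3
71% tone:
  R: 131 − 2.13 = 128.87 → 129
  G: 113 + 0.71×(128−113) = 113 + 10.65 = 123.65 → 124
  B: 226 + 0.71×(128−226) = 226 − 69.58 = 156.42 → 156
  → #817C9C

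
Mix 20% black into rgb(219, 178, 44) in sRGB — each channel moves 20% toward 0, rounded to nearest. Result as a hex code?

#AF8E23

A 20% shade moves each channel 20% toward 0:
  R: 219 − 43.8 = 175.2 → 175
  G: 178 + 0.2×(0−178) = 178 − 35.6 = 142.4 → 142
  B: 44 + 0.2×(0−44) = 44 − 8.8 = 35.2 → 35
rgb(175, 142, 35) = #AF8E23.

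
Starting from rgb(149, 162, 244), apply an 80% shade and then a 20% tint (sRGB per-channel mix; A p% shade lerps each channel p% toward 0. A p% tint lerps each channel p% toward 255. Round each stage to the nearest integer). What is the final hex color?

#4B4D5A

An 80% shade moves each channel 80% toward 0:
  R: 149 + 0.8×(0−149) = 149 − 119.2 = 29.8 → 30
  G: 162 + 0.8×(0−162) = 162 − 129.6 = 32.4 → 32
  B: 244 + 0.8×(0−244) = 244 − 195.2 = 48.8 → 49
After the shade: rgb(30, 32, 49) = #1E2031.
Per channel, c → c + 0.2(255 − c):
  R: 30 + 0.2×(255−30) = 30 + 45 = 75 → 75
  G: 32 + 44.6 = 76.6 → 77
  B: 49 + 0.2×(255−49) = 49 + 41.2 = 90.2 → 90
rgb(75, 77, 90) = #4B4D5A.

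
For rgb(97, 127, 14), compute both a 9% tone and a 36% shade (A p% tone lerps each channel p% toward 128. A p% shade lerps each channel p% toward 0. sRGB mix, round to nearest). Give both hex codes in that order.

9% tone:
  R: 97 + 2.79 = 99.79 → 100
  G: 127 + 0.09×(128−127) = 127 + 0.09 = 127.09 → 127
  B: 14 + 0.09×(128−14) = 14 + 10.26 = 24.26 → 24
  → #647f18
36% shade:
  R: 97 + 0.36×(0−97) = 97 − 34.92 = 62.08 → 62
  G: 127 − 45.72 = 81.28 → 81
  B: 14 − 5.04 = 8.96 → 9
  → #3e5109

#647f18, #3e5109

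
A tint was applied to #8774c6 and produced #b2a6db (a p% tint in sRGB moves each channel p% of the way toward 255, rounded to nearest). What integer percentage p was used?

#8774c6 is rgb(135, 116, 198); #b2a6db is rgb(178, 166, 219).
On the G channel (widest range): 166 ≈ 116 + (p/100)(255 − 116), so p ≈ 100×(166 − 116)/(255 − 116) = 5000/139 = 35.97.
p = 36 reproduces all three channels after rounding.

36%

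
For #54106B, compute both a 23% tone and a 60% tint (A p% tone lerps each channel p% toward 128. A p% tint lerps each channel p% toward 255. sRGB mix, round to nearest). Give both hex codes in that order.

#5E2A70, #BB9FC4

#54106B is rgb(84, 16, 107).
23% tone:
  R: 84 + 0.23×(128−84) = 84 + 10.12 = 94.12 → 94
  G: 16 + 0.23×(128−16) = 16 + 25.76 = 41.76 → 42
  B: 107 + 0.23×(128−107) = 107 + 4.83 = 111.83 → 112
  → #5E2A70
60% tint:
  R: 84 + 0.6×(255−84) = 84 + 102.6 = 186.6 → 187
  G: 16 + 0.6×(255−16) = 16 + 143.4 = 159.4 → 159
  B: 107 + 0.6×(255−107) = 107 + 88.8 = 195.8 → 196
  → #BB9FC4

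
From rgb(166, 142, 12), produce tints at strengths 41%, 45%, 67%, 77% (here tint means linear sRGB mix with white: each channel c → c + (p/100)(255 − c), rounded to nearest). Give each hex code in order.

#CABC70, #CEC179, #E2DAAF, #EBE5C7

41%: (166 + 36.49 = 202.49→202, 142 + 46.33 = 188.33→188, 12 + 99.63 = 111.63→112) → #CABC70
45%: (166 + 40.05 = 206.05→206, 142 + 50.85 = 192.85→193, 12 + 109.35 = 121.35→121) → #CEC179
67%: (166 + 59.63 = 225.63→226, 142 + 75.71 = 217.71→218, 12 + 162.81 = 174.81→175) → #E2DAAF
77%: (166 + 68.53 = 234.53→235, 142 + 87.01 = 229.01→229, 12 + 187.11 = 199.11→199) → #EBE5C7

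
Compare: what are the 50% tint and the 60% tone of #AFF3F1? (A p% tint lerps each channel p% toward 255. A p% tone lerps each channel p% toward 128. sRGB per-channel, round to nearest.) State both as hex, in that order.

#D7F9F8, #93AEAD

#AFF3F1 is rgb(175, 243, 241).
50% tint:
  R: 175 + 0.5×(255−175) = 175 + 40 = 215 → 215
  G: 243 + 0.5×(255−243) = 243 + 6 = 249 → 249
  B: 241 + 7 = 248 → 248
  → #D7F9F8
60% tone:
  R: 175 − 28.2 = 146.8 → 147
  G: 243 + 0.6×(128−243) = 243 − 69 = 174 → 174
  B: 241 + 0.6×(128−241) = 241 − 67.8 = 173.2 → 173
  → #93AEAD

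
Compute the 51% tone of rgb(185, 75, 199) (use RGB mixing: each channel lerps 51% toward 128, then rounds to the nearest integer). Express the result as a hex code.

Lerp each channel 51% toward 128:
  R: 185 + 0.51×(128−185) = 185 − 29.07 = 155.93 → 156
  G: 75 + 0.51×(128−75) = 75 + 27.03 = 102.03 → 102
  B: 199 + 0.51×(128−199) = 199 − 36.21 = 162.79 → 163
rgb(156, 102, 163) = #9c66a3.

#9c66a3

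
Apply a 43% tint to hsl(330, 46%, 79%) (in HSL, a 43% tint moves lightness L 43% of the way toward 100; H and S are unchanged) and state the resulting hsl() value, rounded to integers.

hsl(330, 46%, 88%)

L moves 43% from 79 toward 100: 79 + 9.03 = 88.03 → 88.
H and S are unchanged.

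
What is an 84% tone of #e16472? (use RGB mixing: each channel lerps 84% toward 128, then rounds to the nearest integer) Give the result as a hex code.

#907c7e

#e16472 is rgb(225, 100, 114).
An 84% tone moves each channel 84% toward 128:
  R: 225 + 0.84×(128−225) = 225 − 81.48 = 143.52 → 144
  G: 100 + 23.52 = 123.52 → 124
  B: 114 + 0.84×(128−114) = 114 + 11.76 = 125.76 → 126
rgb(144, 124, 126) = #907c7e.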